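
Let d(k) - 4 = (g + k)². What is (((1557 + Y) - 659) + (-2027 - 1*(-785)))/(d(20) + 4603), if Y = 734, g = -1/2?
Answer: 1560/19949 ≈ 0.078199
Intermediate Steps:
g = -½ (g = -1*½ = -½ ≈ -0.50000)
d(k) = 4 + (-½ + k)²
(((1557 + Y) - 659) + (-2027 - 1*(-785)))/(d(20) + 4603) = (((1557 + 734) - 659) + (-2027 - 1*(-785)))/((17/4 + 20² - 1*20) + 4603) = ((2291 - 659) + (-2027 + 785))/((17/4 + 400 - 20) + 4603) = (1632 - 1242)/(1537/4 + 4603) = 390/(19949/4) = 390*(4/19949) = 1560/19949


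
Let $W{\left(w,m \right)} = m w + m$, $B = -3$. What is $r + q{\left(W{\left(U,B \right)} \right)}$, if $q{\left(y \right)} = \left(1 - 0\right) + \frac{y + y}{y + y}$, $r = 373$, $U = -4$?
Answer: $375$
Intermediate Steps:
$W{\left(w,m \right)} = m + m w$
$q{\left(y \right)} = 2$ ($q{\left(y \right)} = \left(1 + 0\right) + \frac{2 y}{2 y} = 1 + 2 y \frac{1}{2 y} = 1 + 1 = 2$)
$r + q{\left(W{\left(U,B \right)} \right)} = 373 + 2 = 375$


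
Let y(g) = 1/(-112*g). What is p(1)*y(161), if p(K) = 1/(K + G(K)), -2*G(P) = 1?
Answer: -1/9016 ≈ -0.00011091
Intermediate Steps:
G(P) = -1/2 (G(P) = -1/2*1 = -1/2)
p(K) = 1/(-1/2 + K) (p(K) = 1/(K - 1/2) = 1/(-1/2 + K))
y(g) = -1/(112*g)
p(1)*y(161) = (2/(-1 + 2*1))*(-1/112/161) = (2/(-1 + 2))*(-1/112*1/161) = (2/1)*(-1/18032) = (2*1)*(-1/18032) = 2*(-1/18032) = -1/9016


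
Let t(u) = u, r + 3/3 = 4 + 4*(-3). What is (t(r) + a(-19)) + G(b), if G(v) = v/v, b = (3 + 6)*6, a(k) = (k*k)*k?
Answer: -6867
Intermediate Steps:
a(k) = k³ (a(k) = k²*k = k³)
r = -9 (r = -1 + (4 + 4*(-3)) = -1 + (4 - 12) = -1 - 8 = -9)
b = 54 (b = 9*6 = 54)
G(v) = 1
(t(r) + a(-19)) + G(b) = (-9 + (-19)³) + 1 = (-9 - 6859) + 1 = -6868 + 1 = -6867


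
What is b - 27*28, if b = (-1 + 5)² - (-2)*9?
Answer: -722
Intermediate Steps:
b = 34 (b = 4² - 1*(-18) = 16 + 18 = 34)
b - 27*28 = 34 - 27*28 = 34 - 756 = -722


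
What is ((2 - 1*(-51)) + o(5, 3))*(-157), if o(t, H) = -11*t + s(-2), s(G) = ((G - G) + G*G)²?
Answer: -2198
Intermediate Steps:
s(G) = G⁴ (s(G) = (0 + G²)² = (G²)² = G⁴)
o(t, H) = 16 - 11*t (o(t, H) = -11*t + (-2)⁴ = -11*t + 16 = 16 - 11*t)
((2 - 1*(-51)) + o(5, 3))*(-157) = ((2 - 1*(-51)) + (16 - 11*5))*(-157) = ((2 + 51) + (16 - 55))*(-157) = (53 - 39)*(-157) = 14*(-157) = -2198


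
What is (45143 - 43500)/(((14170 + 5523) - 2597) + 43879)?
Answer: 1643/60975 ≈ 0.026945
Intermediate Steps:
(45143 - 43500)/(((14170 + 5523) - 2597) + 43879) = 1643/((19693 - 2597) + 43879) = 1643/(17096 + 43879) = 1643/60975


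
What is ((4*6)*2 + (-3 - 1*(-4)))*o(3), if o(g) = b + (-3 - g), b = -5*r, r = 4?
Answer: -1274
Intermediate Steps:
b = -20 (b = -5*4 = -20)
o(g) = -23 - g (o(g) = -20 + (-3 - g) = -23 - g)
((4*6)*2 + (-3 - 1*(-4)))*o(3) = ((4*6)*2 + (-3 - 1*(-4)))*(-23 - 1*3) = (24*2 + (-3 + 4))*(-23 - 3) = (48 + 1)*(-26) = 49*(-26) = -1274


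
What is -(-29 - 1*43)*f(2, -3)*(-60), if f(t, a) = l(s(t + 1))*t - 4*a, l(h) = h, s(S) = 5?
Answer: -95040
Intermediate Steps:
f(t, a) = -4*a + 5*t (f(t, a) = 5*t - 4*a = -4*a + 5*t)
-(-29 - 1*43)*f(2, -3)*(-60) = -(-29 - 1*43)*(-4*(-3) + 5*2)*(-60) = -(-29 - 43)*(12 + 10)*(-60) = -(-72*22)*(-60) = -(-1584)*(-60) = -1*95040 = -95040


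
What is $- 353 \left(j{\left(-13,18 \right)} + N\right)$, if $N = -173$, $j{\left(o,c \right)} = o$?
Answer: $65658$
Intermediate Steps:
$- 353 \left(j{\left(-13,18 \right)} + N\right) = - 353 \left(-13 - 173\right) = \left(-353\right) \left(-186\right) = 65658$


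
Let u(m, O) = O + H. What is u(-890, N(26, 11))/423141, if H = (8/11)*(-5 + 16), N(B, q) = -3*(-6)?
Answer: 26/423141 ≈ 6.1445e-5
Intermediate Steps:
N(B, q) = 18
H = 8 (H = (8*(1/11))*11 = (8/11)*11 = 8)
u(m, O) = 8 + O (u(m, O) = O + 8 = 8 + O)
u(-890, N(26, 11))/423141 = (8 + 18)/423141 = 26*(1/423141) = 26/423141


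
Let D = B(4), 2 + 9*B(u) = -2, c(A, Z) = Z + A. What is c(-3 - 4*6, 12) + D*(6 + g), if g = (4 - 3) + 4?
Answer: -179/9 ≈ -19.889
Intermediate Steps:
c(A, Z) = A + Z
B(u) = -4/9 (B(u) = -2/9 + (⅑)*(-2) = -2/9 - 2/9 = -4/9)
g = 5 (g = 1 + 4 = 5)
D = -4/9 ≈ -0.44444
c(-3 - 4*6, 12) + D*(6 + g) = ((-3 - 4*6) + 12) - 4*(6 + 5)/9 = ((-3 - 24) + 12) - 4/9*11 = (-27 + 12) - 44/9 = -15 - 44/9 = -179/9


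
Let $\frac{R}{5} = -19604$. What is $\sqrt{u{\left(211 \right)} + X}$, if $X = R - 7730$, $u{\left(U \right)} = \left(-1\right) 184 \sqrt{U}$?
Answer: $\sqrt{-105750 - 184 \sqrt{211}} \approx 329.28 i$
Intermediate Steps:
$u{\left(U \right)} = - 184 \sqrt{U}$
$R = -98020$ ($R = 5 \left(-19604\right) = -98020$)
$X = -105750$ ($X = -98020 - 7730 = -105750$)
$\sqrt{u{\left(211 \right)} + X} = \sqrt{- 184 \sqrt{211} - 105750} = \sqrt{-105750 - 184 \sqrt{211}}$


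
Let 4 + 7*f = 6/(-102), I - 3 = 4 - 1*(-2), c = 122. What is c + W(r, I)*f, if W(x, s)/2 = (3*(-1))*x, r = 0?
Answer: 122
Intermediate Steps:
I = 9 (I = 3 + (4 - 1*(-2)) = 3 + (4 + 2) = 3 + 6 = 9)
W(x, s) = -6*x (W(x, s) = 2*((3*(-1))*x) = 2*(-3*x) = -6*x)
f = -69/119 (f = -4/7 + (6/(-102))/7 = -4/7 + (6*(-1/102))/7 = -4/7 + (⅐)*(-1/17) = -4/7 - 1/119 = -69/119 ≈ -0.57983)
c + W(r, I)*f = 122 - 6*0*(-69/119) = 122 + 0*(-69/119) = 122 + 0 = 122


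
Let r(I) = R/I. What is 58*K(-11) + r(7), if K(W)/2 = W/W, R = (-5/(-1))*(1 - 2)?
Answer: 807/7 ≈ 115.29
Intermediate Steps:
R = -5 (R = -5*(-1)*(-1) = 5*(-1) = -5)
r(I) = -5/I
K(W) = 2 (K(W) = 2*(W/W) = 2*1 = 2)
58*K(-11) + r(7) = 58*2 - 5/7 = 116 - 5*⅐ = 116 - 5/7 = 807/7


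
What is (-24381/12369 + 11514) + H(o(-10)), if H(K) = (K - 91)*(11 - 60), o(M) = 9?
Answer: 9147187/589 ≈ 15530.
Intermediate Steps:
H(K) = 4459 - 49*K (H(K) = (-91 + K)*(-49) = 4459 - 49*K)
(-24381/12369 + 11514) + H(o(-10)) = (-24381/12369 + 11514) + (4459 - 49*9) = (-24381*1/12369 + 11514) + (4459 - 441) = (-1161/589 + 11514) + 4018 = 6780585/589 + 4018 = 9147187/589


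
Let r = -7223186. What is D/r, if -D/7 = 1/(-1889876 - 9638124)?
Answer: -7/83268888208000 ≈ -8.4065e-14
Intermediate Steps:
D = 7/11528000 (D = -7/(-1889876 - 9638124) = -7/(-11528000) = -7*(-1/11528000) = 7/11528000 ≈ 6.0722e-7)
D/r = (7/11528000)/(-7223186) = (7/11528000)*(-1/7223186) = -7/83268888208000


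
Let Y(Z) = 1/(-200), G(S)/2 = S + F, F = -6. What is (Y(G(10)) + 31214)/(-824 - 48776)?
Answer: -6242799/9920000 ≈ -0.62931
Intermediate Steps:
G(S) = -12 + 2*S (G(S) = 2*(S - 6) = 2*(-6 + S) = -12 + 2*S)
Y(Z) = -1/200
(Y(G(10)) + 31214)/(-824 - 48776) = (-1/200 + 31214)/(-824 - 48776) = (6242799/200)/(-49600) = (6242799/200)*(-1/49600) = -6242799/9920000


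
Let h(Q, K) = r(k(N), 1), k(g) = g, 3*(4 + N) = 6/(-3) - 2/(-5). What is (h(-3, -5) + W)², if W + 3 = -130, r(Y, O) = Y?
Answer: 4255969/225 ≈ 18915.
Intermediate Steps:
N = -68/15 (N = -4 + (6/(-3) - 2/(-5))/3 = -4 + (6*(-⅓) - 2*(-⅕))/3 = -4 + (-2 + ⅖)/3 = -4 + (⅓)*(-8/5) = -4 - 8/15 = -68/15 ≈ -4.5333)
h(Q, K) = -68/15
W = -133 (W = -3 - 130 = -133)
(h(-3, -5) + W)² = (-68/15 - 133)² = (-2063/15)² = 4255969/225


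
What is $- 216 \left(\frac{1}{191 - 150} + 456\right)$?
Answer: $- \frac{4038552}{41} \approx -98501.0$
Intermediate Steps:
$- 216 \left(\frac{1}{191 - 150} + 456\right) = - 216 \left(\frac{1}{41} + 456\right) = \left(-216\right) \frac{18697}{41} = - \frac{4038552}{41}$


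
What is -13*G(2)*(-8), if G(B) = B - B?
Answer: 0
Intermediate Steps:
G(B) = 0
-13*G(2)*(-8) = -13*0*(-8) = 0*(-8) = 0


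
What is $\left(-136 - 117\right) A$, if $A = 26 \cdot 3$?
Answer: $-19734$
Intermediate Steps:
$A = 78$
$\left(-136 - 117\right) A = \left(-136 - 117\right) 78 = \left(-253\right) 78 = -19734$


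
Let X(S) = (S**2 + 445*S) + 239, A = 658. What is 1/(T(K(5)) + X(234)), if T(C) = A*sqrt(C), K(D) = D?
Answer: 31825/5063720161 - 658*sqrt(5)/25318600805 ≈ 6.2268e-6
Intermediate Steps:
T(C) = 658*sqrt(C)
X(S) = 239 + S**2 + 445*S
1/(T(K(5)) + X(234)) = 1/(658*sqrt(5) + (239 + 234**2 + 445*234)) = 1/(658*sqrt(5) + (239 + 54756 + 104130)) = 1/(658*sqrt(5) + 159125) = 1/(159125 + 658*sqrt(5))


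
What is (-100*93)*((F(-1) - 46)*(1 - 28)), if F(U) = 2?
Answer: -11048400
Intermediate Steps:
(-100*93)*((F(-1) - 46)*(1 - 28)) = (-100*93)*((2 - 46)*(1 - 28)) = -(-409200)*(-27) = -9300*1188 = -11048400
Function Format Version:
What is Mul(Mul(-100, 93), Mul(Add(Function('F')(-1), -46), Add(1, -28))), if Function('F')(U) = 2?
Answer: -11048400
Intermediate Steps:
Mul(Mul(-100, 93), Mul(Add(Function('F')(-1), -46), Add(1, -28))) = Mul(Mul(-100, 93), Mul(Add(2, -46), Add(1, -28))) = Mul(-9300, Mul(-44, -27)) = Mul(-9300, 1188) = -11048400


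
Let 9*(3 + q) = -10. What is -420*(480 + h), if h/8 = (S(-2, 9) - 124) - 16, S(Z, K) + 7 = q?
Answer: 918400/3 ≈ 3.0613e+5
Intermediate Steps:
q = -37/9 (q = -3 + (⅑)*(-10) = -3 - 10/9 = -37/9 ≈ -4.1111)
S(Z, K) = -100/9 (S(Z, K) = -7 - 37/9 = -100/9)
h = -10880/9 (h = 8*((-100/9 - 124) - 16) = 8*(-1216/9 - 16) = 8*(-1360/9) = -10880/9 ≈ -1208.9)
-420*(480 + h) = -420*(480 - 10880/9) = -420*(-6560/9) = 918400/3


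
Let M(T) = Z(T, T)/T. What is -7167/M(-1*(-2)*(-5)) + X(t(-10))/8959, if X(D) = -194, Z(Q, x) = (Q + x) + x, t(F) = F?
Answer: -21403245/8959 ≈ -2389.0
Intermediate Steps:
Z(Q, x) = Q + 2*x
M(T) = 3 (M(T) = (T + 2*T)/T = (3*T)/T = 3)
-7167/M(-1*(-2)*(-5)) + X(t(-10))/8959 = -7167/3 - 194/8959 = -7167*⅓ - 194*1/8959 = -2389 - 194/8959 = -21403245/8959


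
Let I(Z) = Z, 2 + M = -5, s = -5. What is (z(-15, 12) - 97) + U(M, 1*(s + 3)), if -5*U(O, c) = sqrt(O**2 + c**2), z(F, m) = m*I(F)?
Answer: -277 - sqrt(53)/5 ≈ -278.46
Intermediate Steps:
M = -7 (M = -2 - 5 = -7)
z(F, m) = F*m (z(F, m) = m*F = F*m)
U(O, c) = -sqrt(O**2 + c**2)/5
(z(-15, 12) - 97) + U(M, 1*(s + 3)) = (-15*12 - 97) - sqrt((-7)**2 + (1*(-5 + 3))**2)/5 = (-180 - 97) - sqrt(49 + (1*(-2))**2)/5 = -277 - sqrt(49 + (-2)**2)/5 = -277 - sqrt(49 + 4)/5 = -277 - sqrt(53)/5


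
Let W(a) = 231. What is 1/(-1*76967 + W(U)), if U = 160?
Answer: -1/76736 ≈ -1.3032e-5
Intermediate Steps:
1/(-1*76967 + W(U)) = 1/(-1*76967 + 231) = 1/(-76967 + 231) = 1/(-76736) = -1/76736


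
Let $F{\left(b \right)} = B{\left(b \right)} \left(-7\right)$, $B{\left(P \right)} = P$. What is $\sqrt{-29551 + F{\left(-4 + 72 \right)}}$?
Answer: $i \sqrt{30027} \approx 173.28 i$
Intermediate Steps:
$F{\left(b \right)} = - 7 b$ ($F{\left(b \right)} = b \left(-7\right) = - 7 b$)
$\sqrt{-29551 + F{\left(-4 + 72 \right)}} = \sqrt{-29551 - 7 \left(-4 + 72\right)} = \sqrt{-29551 - 476} = \sqrt{-30027} = i \sqrt{30027}$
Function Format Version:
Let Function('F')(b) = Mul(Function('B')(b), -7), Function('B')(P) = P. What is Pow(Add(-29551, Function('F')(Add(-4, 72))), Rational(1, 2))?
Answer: Mul(I, Pow(30027, Rational(1, 2))) ≈ Mul(173.28, I)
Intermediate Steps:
Function('F')(b) = Mul(-7, b) (Function('F')(b) = Mul(b, -7) = Mul(-7, b))
Pow(Add(-29551, Function('F')(Add(-4, 72))), Rational(1, 2)) = Pow(Add(-29551, Mul(-7, Add(-4, 72))), Rational(1, 2)) = Pow(Add(-29551, Mul(-7, 68)), Rational(1, 2)) = Pow(Add(-29551, -476), Rational(1, 2)) = Pow(-30027, Rational(1, 2)) = Mul(I, Pow(30027, Rational(1, 2)))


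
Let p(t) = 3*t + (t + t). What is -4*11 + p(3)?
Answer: -29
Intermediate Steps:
p(t) = 5*t (p(t) = 3*t + 2*t = 5*t)
-4*11 + p(3) = -4*11 + 5*3 = -44 + 15 = -29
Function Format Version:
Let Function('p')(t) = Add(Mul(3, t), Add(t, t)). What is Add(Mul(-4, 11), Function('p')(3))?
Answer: -29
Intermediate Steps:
Function('p')(t) = Mul(5, t) (Function('p')(t) = Add(Mul(3, t), Mul(2, t)) = Mul(5, t))
Add(Mul(-4, 11), Function('p')(3)) = Add(Mul(-4, 11), Mul(5, 3)) = Add(-44, 15) = -29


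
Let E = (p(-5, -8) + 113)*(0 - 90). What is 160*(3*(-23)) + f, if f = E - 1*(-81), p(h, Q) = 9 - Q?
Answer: -22659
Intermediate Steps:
E = -11700 (E = ((9 - 1*(-8)) + 113)*(0 - 90) = ((9 + 8) + 113)*(-90) = (17 + 113)*(-90) = 130*(-90) = -11700)
f = -11619 (f = -11700 - 1*(-81) = -11700 + 81 = -11619)
160*(3*(-23)) + f = 160*(3*(-23)) - 11619 = 160*(-69) - 11619 = -11040 - 11619 = -22659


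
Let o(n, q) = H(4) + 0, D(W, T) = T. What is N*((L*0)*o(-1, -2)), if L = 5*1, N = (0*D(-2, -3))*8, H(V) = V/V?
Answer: 0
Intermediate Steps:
H(V) = 1
o(n, q) = 1 (o(n, q) = 1 + 0 = 1)
N = 0 (N = (0*(-3))*8 = 0*8 = 0)
L = 5
N*((L*0)*o(-1, -2)) = 0*((5*0)*1) = 0*(0*1) = 0*0 = 0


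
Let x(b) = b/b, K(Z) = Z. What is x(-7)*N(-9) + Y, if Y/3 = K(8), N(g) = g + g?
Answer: 6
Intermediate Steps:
N(g) = 2*g
Y = 24 (Y = 3*8 = 24)
x(b) = 1
x(-7)*N(-9) + Y = 1*(2*(-9)) + 24 = 1*(-18) + 24 = -18 + 24 = 6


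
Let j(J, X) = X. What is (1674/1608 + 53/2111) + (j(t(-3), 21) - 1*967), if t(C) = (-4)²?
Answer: -534594435/565748 ≈ -944.93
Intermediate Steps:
t(C) = 16
(1674/1608 + 53/2111) + (j(t(-3), 21) - 1*967) = (1674/1608 + 53/2111) + (21 - 1*967) = (1674*(1/1608) + 53*(1/2111)) + (21 - 967) = (279/268 + 53/2111) - 946 = 603173/565748 - 946 = -534594435/565748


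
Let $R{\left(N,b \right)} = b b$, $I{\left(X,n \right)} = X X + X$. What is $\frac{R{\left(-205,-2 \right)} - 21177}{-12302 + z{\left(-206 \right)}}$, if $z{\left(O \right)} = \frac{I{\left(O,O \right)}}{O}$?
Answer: $\frac{21173}{12507} \approx 1.6929$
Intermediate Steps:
$I{\left(X,n \right)} = X + X^{2}$ ($I{\left(X,n \right)} = X^{2} + X = X + X^{2}$)
$R{\left(N,b \right)} = b^{2}$
$z{\left(O \right)} = 1 + O$ ($z{\left(O \right)} = \frac{O \left(1 + O\right)}{O} = 1 + O$)
$\frac{R{\left(-205,-2 \right)} - 21177}{-12302 + z{\left(-206 \right)}} = \frac{\left(-2\right)^{2} - 21177}{-12302 + \left(1 - 206\right)} = \frac{4 - 21177}{-12302 - 205} = - \frac{21173}{-12507} = \left(-21173\right) \left(- \frac{1}{12507}\right) = \frac{21173}{12507}$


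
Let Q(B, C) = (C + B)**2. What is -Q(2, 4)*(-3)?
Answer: 108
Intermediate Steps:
Q(B, C) = (B + C)**2
-Q(2, 4)*(-3) = -(2 + 4)**2*(-3) = -1*6**2*(-3) = -1*36*(-3) = -36*(-3) = 108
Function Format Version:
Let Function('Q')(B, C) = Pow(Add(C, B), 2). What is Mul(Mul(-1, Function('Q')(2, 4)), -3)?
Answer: 108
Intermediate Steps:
Function('Q')(B, C) = Pow(Add(B, C), 2)
Mul(Mul(-1, Function('Q')(2, 4)), -3) = Mul(Mul(-1, Pow(Add(2, 4), 2)), -3) = Mul(Mul(-1, Pow(6, 2)), -3) = Mul(Mul(-1, 36), -3) = Mul(-36, -3) = 108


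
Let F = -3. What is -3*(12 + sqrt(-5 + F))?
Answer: -36 - 6*I*sqrt(2) ≈ -36.0 - 8.4853*I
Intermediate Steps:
-3*(12 + sqrt(-5 + F)) = -3*(12 + sqrt(-5 - 3)) = -3*(12 + sqrt(-8)) = -3*(12 + 2*I*sqrt(2)) = -36 - 6*I*sqrt(2)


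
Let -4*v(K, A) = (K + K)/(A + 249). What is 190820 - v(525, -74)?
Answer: 381643/2 ≈ 1.9082e+5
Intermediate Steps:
v(K, A) = -K/(2*(249 + A)) (v(K, A) = -(K + K)/(4*(A + 249)) = -2*K/(4*(249 + A)) = -K/(2*(249 + A)))
190820 - v(525, -74) = 190820 - (-1)*525/(498 + 2*(-74)) = 190820 - (-1)*525/(498 - 148) = 190820 - (-1)*525/350 = 190820 - 1*(-3/2) = 190820 + 3/2 = 381643/2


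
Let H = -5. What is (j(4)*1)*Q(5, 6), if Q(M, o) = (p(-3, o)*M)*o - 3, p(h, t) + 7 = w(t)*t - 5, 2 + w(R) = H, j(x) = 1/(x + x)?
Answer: -1623/8 ≈ -202.88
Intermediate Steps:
j(x) = 1/(2*x)
w(R) = -7 (w(R) = -2 - 5 = -7)
p(h, t) = -12 - 7*t (p(h, t) = -7 + (-7*t - 5) = -7 + (-5 - 7*t) = -12 - 7*t)
Q(M, o) = -3 + M*o*(-12 - 7*o) (Q(M, o) = ((-12 - 7*o)*M)*o - 3 = (M*(-12 - 7*o))*o - 3 = M*o*(-12 - 7*o) - 3 = -3 + M*o*(-12 - 7*o))
(j(4)*1)*Q(5, 6) = (((½)/4)*1)*(-3 - 1*5*6*(12 + 7*6)) = (((½)*(¼))*1)*(-3 - 1*5*6*(12 + 42)) = ((⅛)*1)*(-3 - 1*5*6*54) = (-3 - 1620)/8 = (⅛)*(-1623) = -1623/8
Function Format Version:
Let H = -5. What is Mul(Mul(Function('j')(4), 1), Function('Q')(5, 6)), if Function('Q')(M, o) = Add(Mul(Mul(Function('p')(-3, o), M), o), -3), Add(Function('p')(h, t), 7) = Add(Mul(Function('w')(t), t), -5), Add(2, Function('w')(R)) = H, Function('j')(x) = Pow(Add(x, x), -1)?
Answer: Rational(-1623, 8) ≈ -202.88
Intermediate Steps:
Function('j')(x) = Mul(Rational(1, 2), Pow(x, -1)) (Function('j')(x) = Pow(Mul(2, x), -1) = Mul(Rational(1, 2), Pow(x, -1)))
Function('w')(R) = -7 (Function('w')(R) = Add(-2, -5) = -7)
Function('p')(h, t) = Add(-12, Mul(-7, t)) (Function('p')(h, t) = Add(-7, Add(Mul(-7, t), -5)) = Add(-7, Add(-5, Mul(-7, t))) = Add(-12, Mul(-7, t)))
Function('Q')(M, o) = Add(-3, Mul(M, o, Add(-12, Mul(-7, o)))) (Function('Q')(M, o) = Add(Mul(Mul(Add(-12, Mul(-7, o)), M), o), -3) = Add(Mul(Mul(M, Add(-12, Mul(-7, o))), o), -3) = Add(Mul(M, o, Add(-12, Mul(-7, o))), -3) = Add(-3, Mul(M, o, Add(-12, Mul(-7, o)))))
Mul(Mul(Function('j')(4), 1), Function('Q')(5, 6)) = Mul(Mul(Mul(Rational(1, 2), Pow(4, -1)), 1), Add(-3, Mul(-1, 5, 6, Add(12, Mul(7, 6))))) = Mul(Mul(Mul(Rational(1, 2), Rational(1, 4)), 1), Add(-3, Mul(-1, 5, 6, Add(12, 42)))) = Mul(Mul(Rational(1, 8), 1), Add(-3, Mul(-1, 5, 6, 54))) = Mul(Rational(1, 8), Add(-3, -1620)) = Mul(Rational(1, 8), -1623) = Rational(-1623, 8)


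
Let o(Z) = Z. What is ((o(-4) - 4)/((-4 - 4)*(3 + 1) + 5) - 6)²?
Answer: 23716/729 ≈ 32.532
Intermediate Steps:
((o(-4) - 4)/((-4 - 4)*(3 + 1) + 5) - 6)² = ((-4 - 4)/((-4 - 4)*(3 + 1) + 5) - 6)² = (-8/(-8*4 + 5) - 6)² = (-8/(-32 + 5) - 6)² = (-8/(-27) - 6)² = (-8*(-1/27) - 6)² = (8/27 - 6)² = (-154/27)² = 23716/729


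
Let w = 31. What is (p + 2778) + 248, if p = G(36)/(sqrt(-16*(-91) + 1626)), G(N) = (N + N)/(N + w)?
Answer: 3026 + 36*sqrt(3082)/103247 ≈ 3026.0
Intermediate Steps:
G(N) = 2*N/(31 + N) (G(N) = (N + N)/(N + 31) = (2*N)/(31 + N) = 2*N/(31 + N))
p = 36*sqrt(3082)/103247 (p = (2*36/(31 + 36))/(sqrt(-16*(-91) + 1626)) = (2*36/67)/(sqrt(1456 + 1626)) = (2*36*(1/67))/(sqrt(3082)) = 72*(sqrt(3082)/3082)/67 = 36*sqrt(3082)/103247 ≈ 0.019357)
(p + 2778) + 248 = (36*sqrt(3082)/103247 + 2778) + 248 = (2778 + 36*sqrt(3082)/103247) + 248 = 3026 + 36*sqrt(3082)/103247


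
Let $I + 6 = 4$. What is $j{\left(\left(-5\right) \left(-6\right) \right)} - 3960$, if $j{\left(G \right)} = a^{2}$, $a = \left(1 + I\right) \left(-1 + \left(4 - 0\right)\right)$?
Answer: $-3951$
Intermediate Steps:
$I = -2$ ($I = -6 + 4 = -2$)
$a = -3$ ($a = \left(1 - 2\right) \left(-1 + \left(4 - 0\right)\right) = - (-1 + \left(4 + 0\right)) = - (-1 + 4) = \left(-1\right) 3 = -3$)
$j{\left(G \right)} = 9$ ($j{\left(G \right)} = \left(-3\right)^{2} = 9$)
$j{\left(\left(-5\right) \left(-6\right) \right)} - 3960 = 9 - 3960 = -3951$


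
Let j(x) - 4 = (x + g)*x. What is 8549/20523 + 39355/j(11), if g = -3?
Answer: 808469173/1888116 ≈ 428.19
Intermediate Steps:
j(x) = 4 + x*(-3 + x) (j(x) = 4 + (x - 3)*x = 4 + (-3 + x)*x = 4 + x*(-3 + x))
8549/20523 + 39355/j(11) = 8549/20523 + 39355/(4 + 11² - 3*11) = 8549*(1/20523) + 39355/(4 + 121 - 33) = 8549/20523 + 39355/92 = 808469173/1888116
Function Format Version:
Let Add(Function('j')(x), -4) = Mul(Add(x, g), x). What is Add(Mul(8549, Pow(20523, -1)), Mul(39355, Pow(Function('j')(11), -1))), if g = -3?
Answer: Rational(808469173, 1888116) ≈ 428.19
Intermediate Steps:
Function('j')(x) = Add(4, Mul(x, Add(-3, x))) (Function('j')(x) = Add(4, Mul(Add(x, -3), x)) = Add(4, Mul(Add(-3, x), x)) = Add(4, Mul(x, Add(-3, x))))
Add(Mul(8549, Pow(20523, -1)), Mul(39355, Pow(Function('j')(11), -1))) = Add(Mul(8549, Pow(20523, -1)), Mul(39355, Pow(Add(4, Pow(11, 2), Mul(-3, 11)), -1))) = Add(Mul(8549, Rational(1, 20523)), Mul(39355, Pow(Add(4, 121, -33), -1))) = Add(Rational(8549, 20523), Mul(39355, Pow(92, -1))) = Add(Rational(8549, 20523), Mul(39355, Rational(1, 92))) = Add(Rational(8549, 20523), Rational(39355, 92)) = Rational(808469173, 1888116)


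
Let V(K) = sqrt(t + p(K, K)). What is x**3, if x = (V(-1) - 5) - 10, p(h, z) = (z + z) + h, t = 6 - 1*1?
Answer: -3465 + 677*sqrt(2) ≈ -2507.6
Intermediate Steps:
t = 5 (t = 6 - 1 = 5)
p(h, z) = h + 2*z (p(h, z) = 2*z + h = h + 2*z)
V(K) = sqrt(5 + 3*K) (V(K) = sqrt(5 + (K + 2*K)) = sqrt(5 + 3*K))
x = -15 + sqrt(2) (x = (sqrt(5 + 3*(-1)) - 5) - 10 = (sqrt(5 - 3) - 5) - 10 = (sqrt(2) - 5) - 10 = (-5 + sqrt(2)) - 10 = -15 + sqrt(2) ≈ -13.586)
x**3 = (-15 + sqrt(2))**3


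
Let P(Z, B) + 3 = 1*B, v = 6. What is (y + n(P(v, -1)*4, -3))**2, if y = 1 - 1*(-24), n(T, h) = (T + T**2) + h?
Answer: 68644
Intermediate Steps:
P(Z, B) = -3 + B (P(Z, B) = -3 + 1*B = -3 + B)
n(T, h) = T + h + T**2
y = 25 (y = 1 + 24 = 25)
(y + n(P(v, -1)*4, -3))**2 = (25 + ((-3 - 1)*4 - 3 + ((-3 - 1)*4)**2))**2 = (25 + (-4*4 - 3 + (-4*4)**2))**2 = (25 + (-16 - 3 + (-16)**2))**2 = (25 + (-16 - 3 + 256))**2 = (25 + 237)**2 = 262**2 = 68644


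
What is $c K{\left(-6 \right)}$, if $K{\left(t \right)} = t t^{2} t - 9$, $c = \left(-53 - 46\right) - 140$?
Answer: $-307593$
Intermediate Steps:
$c = -239$ ($c = \left(-53 + \left(-60 + 14\right)\right) - 140 = \left(-53 - 46\right) - 140 = -99 - 140 = -239$)
$K{\left(t \right)} = -9 + t^{4}$ ($K{\left(t \right)} = t^{3} t - 9 = t^{4} - 9 = -9 + t^{4}$)
$c K{\left(-6 \right)} = - 239 \left(-9 + \left(-6\right)^{4}\right) = - 239 \left(-9 + 1296\right) = \left(-239\right) 1287 = -307593$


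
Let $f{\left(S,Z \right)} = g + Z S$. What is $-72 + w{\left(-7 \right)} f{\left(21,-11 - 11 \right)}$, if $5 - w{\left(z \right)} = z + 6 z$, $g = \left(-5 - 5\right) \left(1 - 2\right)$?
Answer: $-24480$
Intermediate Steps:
$g = 10$ ($g = \left(-10\right) \left(-1\right) = 10$)
$w{\left(z \right)} = 5 - 7 z$ ($w{\left(z \right)} = 5 - \left(z + 6 z\right) = 5 - 7 z$)
$f{\left(S,Z \right)} = 10 + S Z$ ($f{\left(S,Z \right)} = 10 + Z S = 10 + S Z$)
$-72 + w{\left(-7 \right)} f{\left(21,-11 - 11 \right)} = -72 + \left(5 - -49\right) \left(10 + 21 \left(-11 - 11\right)\right) = -72 + \left(5 + 49\right) \left(10 + 21 \left(-22\right)\right) = -72 + 54 \left(10 - 462\right) = -72 + 54 \left(-452\right) = -72 - 24408 = -24480$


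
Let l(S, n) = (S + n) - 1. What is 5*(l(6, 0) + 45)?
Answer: 250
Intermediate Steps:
l(S, n) = -1 + S + n
5*(l(6, 0) + 45) = 5*((-1 + 6 + 0) + 45) = 5*(5 + 45) = 5*50 = 250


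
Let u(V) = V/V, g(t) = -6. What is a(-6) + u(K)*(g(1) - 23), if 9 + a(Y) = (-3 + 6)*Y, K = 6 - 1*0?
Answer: -56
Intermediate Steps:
K = 6 (K = 6 + 0 = 6)
a(Y) = -9 + 3*Y (a(Y) = -9 + (-3 + 6)*Y = -9 + 3*Y)
u(V) = 1
a(-6) + u(K)*(g(1) - 23) = (-9 + 3*(-6)) + 1*(-6 - 23) = (-9 - 18) + 1*(-29) = -27 - 29 = -56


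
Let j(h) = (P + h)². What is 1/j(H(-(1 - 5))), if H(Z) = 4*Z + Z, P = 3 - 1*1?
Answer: 1/484 ≈ 0.0020661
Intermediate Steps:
P = 2 (P = 3 - 1 = 2)
H(Z) = 5*Z
j(h) = (2 + h)²
1/j(H(-(1 - 5))) = 1/((2 + 5*(-(1 - 5)))²) = 1/((2 + 5*(-1*(-4)))²) = 1/((2 + 5*4)²) = 1/((2 + 20)²) = 1/(22²) = 1/484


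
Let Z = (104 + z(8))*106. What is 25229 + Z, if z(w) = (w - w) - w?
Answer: 35405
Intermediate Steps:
z(w) = -w (z(w) = 0 - w = -w)
Z = 10176 (Z = (104 - 1*8)*106 = (104 - 8)*106 = 96*106 = 10176)
25229 + Z = 25229 + 10176 = 35405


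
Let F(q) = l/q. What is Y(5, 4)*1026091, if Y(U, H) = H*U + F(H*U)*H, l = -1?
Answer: 101583009/5 ≈ 2.0317e+7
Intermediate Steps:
F(q) = -1/q
Y(U, H) = -1/U + H*U (Y(U, H) = H*U + (-1/(H*U))*H = H*U - 1/U = -1/U + H*U)
Y(5, 4)*1026091 = (-1/5 + 4*5)*1026091 = (-1*⅕ + 20)*1026091 = (-⅕ + 20)*1026091 = (99/5)*1026091 = 101583009/5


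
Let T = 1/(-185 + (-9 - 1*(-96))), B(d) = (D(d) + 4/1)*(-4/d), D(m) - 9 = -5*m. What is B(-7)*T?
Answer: -96/343 ≈ -0.27988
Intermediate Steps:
D(m) = 9 - 5*m
B(d) = -4*(13 - 5*d)/d (B(d) = ((9 - 5*d) + 4/1)*(-4/d) = ((9 - 5*d) + 4*1)*(-4/d) = ((9 - 5*d) + 4)*(-4/d) = (13 - 5*d)*(-4/d) = -4*(13 - 5*d)/d)
T = -1/98 (T = 1/(-185 + (-9 + 96)) = 1/(-185 + 87) = 1/(-98) = -1/98 ≈ -0.010204)
B(-7)*T = (20 - 52/(-7))*(-1/98) = (20 - 52*(-⅐))*(-1/98) = (20 + 52/7)*(-1/98) = (192/7)*(-1/98) = -96/343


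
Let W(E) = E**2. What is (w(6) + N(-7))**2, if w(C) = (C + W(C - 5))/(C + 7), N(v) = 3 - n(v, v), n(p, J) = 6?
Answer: 1024/169 ≈ 6.0592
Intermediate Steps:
N(v) = -3 (N(v) = 3 - 1*6 = 3 - 6 = -3)
w(C) = (C + (-5 + C)**2)/(7 + C) (w(C) = (C + (C - 5)**2)/(C + 7) = (C + (-5 + C)**2)/(7 + C))
(w(6) + N(-7))**2 = ((6 + (-5 + 6)**2)/(7 + 6) - 3)**2 = ((6 + 1**2)/13 - 3)**2 = ((6 + 1)/13 - 3)**2 = ((1/13)*7 - 3)**2 = (7/13 - 3)**2 = (-32/13)**2 = 1024/169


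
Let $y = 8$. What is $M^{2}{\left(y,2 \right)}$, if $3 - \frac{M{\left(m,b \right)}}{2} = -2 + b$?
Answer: $36$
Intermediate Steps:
$M{\left(m,b \right)} = 10 - 2 b$ ($M{\left(m,b \right)} = 6 - 2 \left(-2 + b\right) = 6 - \left(-4 + 2 b\right) = 10 - 2 b$)
$M^{2}{\left(y,2 \right)} = \left(10 - 4\right)^{2} = 6^{2} = 36$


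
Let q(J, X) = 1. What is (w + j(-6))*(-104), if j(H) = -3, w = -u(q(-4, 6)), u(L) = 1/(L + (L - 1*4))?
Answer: 260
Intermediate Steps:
u(L) = 1/(-4 + 2*L) (u(L) = 1/(L + (L - 4)) = 1/(L + (-4 + L)) = 1/(-4 + 2*L))
w = 1/2 (w = -1/(2*(-2 + 1)) = -1/(2*(-1)) = -(-1)/2 = -1*(-1/2) = 1/2 ≈ 0.50000)
(w + j(-6))*(-104) = (1/2 - 3)*(-104) = -5/2*(-104) = 260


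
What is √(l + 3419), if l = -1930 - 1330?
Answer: √159 ≈ 12.610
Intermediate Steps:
l = -3260
√(l + 3419) = √(-3260 + 3419) = √159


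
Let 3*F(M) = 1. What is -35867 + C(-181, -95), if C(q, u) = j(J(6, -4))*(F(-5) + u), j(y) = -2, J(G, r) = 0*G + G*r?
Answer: -107033/3 ≈ -35678.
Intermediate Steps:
F(M) = ⅓ (F(M) = (⅓)*1 = ⅓)
J(G, r) = G*r (J(G, r) = 0 + G*r = G*r)
C(q, u) = -⅔ - 2*u (C(q, u) = -2*(⅓ + u) = -⅔ - 2*u)
-35867 + C(-181, -95) = -35867 + (-⅔ - 2*(-95)) = -35867 + (-⅔ + 190) = -35867 + 568/3 = -107033/3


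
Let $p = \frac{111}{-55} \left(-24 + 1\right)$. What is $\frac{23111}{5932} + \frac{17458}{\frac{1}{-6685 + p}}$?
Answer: $- \frac{37812345593327}{326260} \approx -1.159 \cdot 10^{8}$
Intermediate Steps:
$p = \frac{2553}{55}$ ($p = 111 \left(- \frac{1}{55}\right) \left(-23\right) = \left(- \frac{111}{55}\right) \left(-23\right) = \frac{2553}{55} \approx 46.418$)
$\frac{23111}{5932} + \frac{17458}{\frac{1}{-6685 + p}} = \frac{23111}{5932} + \frac{17458}{\frac{1}{-6685 + \frac{2553}{55}}} = 23111 \cdot \frac{1}{5932} + \frac{17458}{\frac{1}{- \frac{365122}{55}}} = \frac{23111}{5932} + \frac{17458}{- \frac{55}{365122}} = \frac{23111}{5932} + 17458 \left(- \frac{365122}{55}\right) = \frac{23111}{5932} - \frac{6374299876}{55} = - \frac{37812345593327}{326260}$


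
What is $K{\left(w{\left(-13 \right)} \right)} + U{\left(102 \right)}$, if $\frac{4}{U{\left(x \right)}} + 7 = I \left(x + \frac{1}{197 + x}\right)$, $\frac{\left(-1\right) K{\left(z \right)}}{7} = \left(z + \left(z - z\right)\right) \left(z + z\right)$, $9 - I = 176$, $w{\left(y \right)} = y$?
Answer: $- \frac{6027889556}{2547713} \approx -2366.0$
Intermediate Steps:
$I = -167$ ($I = 9 - 176 = -167$)
$K{\left(z \right)} = - 14 z^{2}$ ($K{\left(z \right)} = - 7 \left(z + \left(z - z\right)\right) \left(z + z\right) = - 7 \left(z + 0\right) 2 z = - 7 z 2 z = - 7 \cdot 2 z^{2} = - 14 z^{2}$)
$U{\left(x \right)} = \frac{4}{-7 - 167 x - \frac{167}{197 + x}}$ ($U{\left(x \right)} = \frac{4}{-7 - 167 \left(x + \frac{1}{197 + x}\right)} = \frac{4}{-7 - \left(167 x + \frac{167}{197 + x}\right)} = \frac{4}{-7 - 167 x - \frac{167}{197 + x}}$)
$K{\left(w{\left(-13 \right)} \right)} + U{\left(102 \right)} = - 14 \left(-13\right)^{2} + \frac{4 \left(-197 - 102\right)}{1546 + 167 \cdot 102^{2} + 32906 \cdot 102} = \left(-14\right) 169 + \frac{4 \left(-197 - 102\right)}{1546 + 167 \cdot 10404 + 3356412} = -2366 + 4 \frac{1}{1546 + 1737468 + 3356412} \left(-299\right) = -2366 + 4 \cdot \frac{1}{5095426} \left(-299\right) = -2366 - \frac{598}{2547713} = - \frac{6027889556}{2547713}$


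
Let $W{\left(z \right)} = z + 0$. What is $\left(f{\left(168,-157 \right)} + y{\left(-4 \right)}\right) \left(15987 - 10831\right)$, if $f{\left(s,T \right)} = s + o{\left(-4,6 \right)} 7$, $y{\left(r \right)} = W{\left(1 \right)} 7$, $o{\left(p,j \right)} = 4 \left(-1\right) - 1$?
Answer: $721840$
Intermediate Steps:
$W{\left(z \right)} = z$
$o{\left(p,j \right)} = -5$ ($o{\left(p,j \right)} = -4 - 1 = -5$)
$y{\left(r \right)} = 7$ ($y{\left(r \right)} = 1 \cdot 7 = 7$)
$f{\left(s,T \right)} = -35 + s$ ($f{\left(s,T \right)} = s - 35 = -35 + s$)
$\left(f{\left(168,-157 \right)} + y{\left(-4 \right)}\right) \left(15987 - 10831\right) = \left(\left(-35 + 168\right) + 7\right) \left(15987 - 10831\right) = \left(133 + 7\right) 5156 = 140 \cdot 5156 = 721840$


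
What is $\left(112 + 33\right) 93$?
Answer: $13485$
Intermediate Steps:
$\left(112 + 33\right) 93 = 145 \cdot 93 = 13485$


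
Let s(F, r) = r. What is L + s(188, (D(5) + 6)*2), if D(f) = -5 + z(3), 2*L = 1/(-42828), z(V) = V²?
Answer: 1713119/85656 ≈ 20.000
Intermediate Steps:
L = -1/85656 (L = (½)/(-42828) = (½)*(-1/42828) = -1/85656 ≈ -1.1675e-5)
D(f) = 4 (D(f) = -5 + 3² = -5 + 9 = 4)
L + s(188, (D(5) + 6)*2) = -1/85656 + (4 + 6)*2 = -1/85656 + 10*2 = -1/85656 + 20 = 1713119/85656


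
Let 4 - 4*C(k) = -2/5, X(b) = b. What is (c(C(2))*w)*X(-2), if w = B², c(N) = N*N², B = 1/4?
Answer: -1331/8000 ≈ -0.16637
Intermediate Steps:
B = ¼ ≈ 0.25000
C(k) = 11/10 (C(k) = 1 - (-1)/(2*5) = 1 - ¼*(-⅖) = 1 + ⅒ = 11/10)
c(N) = N³
w = 1/16 (w = (¼)² = 1/16 ≈ 0.062500)
(c(C(2))*w)*X(-2) = ((11/10)³*(1/16))*(-2) = ((1331/1000)*(1/16))*(-2) = (1331/16000)*(-2) = -1331/8000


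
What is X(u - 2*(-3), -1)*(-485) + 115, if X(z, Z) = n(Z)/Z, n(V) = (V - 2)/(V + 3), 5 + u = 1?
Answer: -1225/2 ≈ -612.50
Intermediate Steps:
u = -4 (u = -5 + 1 = -4)
n(V) = (-2 + V)/(3 + V)
X(z, Z) = (-2 + Z)/(Z*(3 + Z)) (X(z, Z) = ((-2 + Z)/(3 + Z))/Z = (-2 + Z)/(Z*(3 + Z)))
X(u - 2*(-3), -1)*(-485) + 115 = ((-2 - 1)/((-1)*(3 - 1)))*(-485) + 115 = -1*(-3)/2*(-485) + 115 = -1*½*(-3)*(-485) + 115 = (3/2)*(-485) + 115 = -1455/2 + 115 = -1225/2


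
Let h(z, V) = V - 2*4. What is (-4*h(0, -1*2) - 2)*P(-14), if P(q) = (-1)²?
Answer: 38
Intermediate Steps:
h(z, V) = -8 + V (h(z, V) = V - 8 = -8 + V)
P(q) = 1
(-4*h(0, -1*2) - 2)*P(-14) = (-4*(-8 - 1*2) - 2)*1 = (-4*(-8 - 2) - 2)*1 = (-4*(-10) - 2)*1 = (40 - 2)*1 = 38*1 = 38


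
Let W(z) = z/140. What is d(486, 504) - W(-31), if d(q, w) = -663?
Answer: -92789/140 ≈ -662.78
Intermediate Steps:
W(z) = z/140 (W(z) = z*(1/140) = z/140)
d(486, 504) - W(-31) = -663 - (-31)/140 = -663 - 1*(-31/140) = -663 + 31/140 = -92789/140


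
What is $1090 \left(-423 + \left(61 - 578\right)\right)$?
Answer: $-1024600$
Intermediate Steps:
$1090 \left(-423 + \left(61 - 578\right)\right) = 1090 \left(-423 - 517\right) = 1090 \left(-940\right) = -1024600$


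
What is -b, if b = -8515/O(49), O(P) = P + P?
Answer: 8515/98 ≈ 86.888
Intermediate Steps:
O(P) = 2*P
b = -8515/98 (b = -8515/(2*49) = -8515/98 ≈ -86.888)
-b = -1*(-8515/98) = 8515/98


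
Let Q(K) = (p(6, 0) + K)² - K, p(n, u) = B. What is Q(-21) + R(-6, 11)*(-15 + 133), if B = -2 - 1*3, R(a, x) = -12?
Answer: -719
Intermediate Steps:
B = -5 (B = -2 - 3 = -5)
p(n, u) = -5
Q(K) = (-5 + K)² - K
Q(-21) + R(-6, 11)*(-15 + 133) = ((-5 - 21)² - 1*(-21)) - 12*(-15 + 133) = ((-26)² + 21) - 12*118 = (676 + 21) - 1416 = 697 - 1416 = -719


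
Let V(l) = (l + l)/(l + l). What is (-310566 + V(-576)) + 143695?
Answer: -166870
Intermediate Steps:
V(l) = 1 (V(l) = (2*l)/((2*l)) = (2*l)*(1/(2*l)) = 1)
(-310566 + V(-576)) + 143695 = (-310566 + 1) + 143695 = -310565 + 143695 = -166870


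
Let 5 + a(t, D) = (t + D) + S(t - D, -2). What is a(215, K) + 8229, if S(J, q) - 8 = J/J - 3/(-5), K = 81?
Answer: 42648/5 ≈ 8529.6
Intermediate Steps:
S(J, q) = 48/5 (S(J, q) = 8 + (J/J - 3/(-5)) = 8 + (1 - 3*(-⅕)) = 8 + (1 + ⅗) = 8 + 8/5 = 48/5)
a(t, D) = 23/5 + D + t (a(t, D) = -5 + ((t + D) + 48/5) = -5 + ((D + t) + 48/5) = -5 + (48/5 + D + t) = 23/5 + D + t)
a(215, K) + 8229 = (23/5 + 81 + 215) + 8229 = 1503/5 + 8229 = 42648/5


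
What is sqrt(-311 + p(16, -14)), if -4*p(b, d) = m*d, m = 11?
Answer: I*sqrt(1090)/2 ≈ 16.508*I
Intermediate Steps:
p(b, d) = -11*d/4
sqrt(-311 + p(16, -14)) = sqrt(-311 - 11/4*(-14)) = sqrt(-311 + 77/2) = sqrt(-545/2) = I*sqrt(1090)/2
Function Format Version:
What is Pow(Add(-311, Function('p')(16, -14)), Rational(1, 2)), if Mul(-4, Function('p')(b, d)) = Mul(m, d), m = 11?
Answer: Mul(Rational(1, 2), I, Pow(1090, Rational(1, 2))) ≈ Mul(16.508, I)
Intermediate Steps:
Function('p')(b, d) = Mul(Rational(-11, 4), d) (Function('p')(b, d) = Mul(Rational(-1, 4), Mul(11, d)) = Mul(Rational(-11, 4), d))
Pow(Add(-311, Function('p')(16, -14)), Rational(1, 2)) = Pow(Add(-311, Mul(Rational(-11, 4), -14)), Rational(1, 2)) = Pow(Add(-311, Rational(77, 2)), Rational(1, 2)) = Pow(Rational(-545, 2), Rational(1, 2)) = Mul(Rational(1, 2), I, Pow(1090, Rational(1, 2)))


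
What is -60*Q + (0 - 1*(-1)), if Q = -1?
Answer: 61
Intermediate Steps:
-60*Q + (0 - 1*(-1)) = -60*(-1) + (0 - 1*(-1)) = -15*(-4) + (0 + 1) = 60 + 1 = 61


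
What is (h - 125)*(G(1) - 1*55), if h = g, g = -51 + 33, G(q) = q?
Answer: 7722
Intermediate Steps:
g = -18
h = -18
(h - 125)*(G(1) - 1*55) = (-18 - 125)*(1 - 1*55) = -143*(1 - 55) = -143*(-54) = 7722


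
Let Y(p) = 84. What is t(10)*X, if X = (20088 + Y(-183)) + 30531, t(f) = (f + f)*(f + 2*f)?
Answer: 30421800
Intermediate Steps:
t(f) = 6*f² (t(f) = (2*f)*(3*f) = 6*f²)
X = 50703 (X = (20088 + 84) + 30531 = 20172 + 30531 = 50703)
t(10)*X = (6*10²)*50703 = (6*100)*50703 = 600*50703 = 30421800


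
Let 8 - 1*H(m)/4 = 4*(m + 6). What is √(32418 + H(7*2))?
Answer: 3*√3570 ≈ 179.25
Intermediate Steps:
H(m) = -64 - 16*m (H(m) = 32 - 16*(m + 6) = 32 - 16*(6 + m) = 32 - 4*(24 + 4*m) = 32 + (-96 - 16*m) = -64 - 16*m)
√(32418 + H(7*2)) = √(32418 + (-64 - 112*2)) = √(32418 + (-64 - 16*14)) = √(32418 + (-64 - 224)) = √(32418 - 288) = √32130 = 3*√3570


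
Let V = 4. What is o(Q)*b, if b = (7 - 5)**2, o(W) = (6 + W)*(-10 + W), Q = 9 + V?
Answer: 228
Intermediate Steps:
Q = 13 (Q = 9 + 4 = 13)
o(W) = (-10 + W)*(6 + W)
b = 4 (b = 2**2 = 4)
o(Q)*b = (-60 + 13**2 - 4*13)*4 = (-60 + 169 - 52)*4 = 57*4 = 228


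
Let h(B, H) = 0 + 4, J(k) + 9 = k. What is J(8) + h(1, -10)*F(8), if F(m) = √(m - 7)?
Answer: 3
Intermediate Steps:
J(k) = -9 + k
h(B, H) = 4
F(m) = √(-7 + m)
J(8) + h(1, -10)*F(8) = (-9 + 8) + 4*√(-7 + 8) = -1 + 4*√1 = -1 + 4*1 = -1 + 4 = 3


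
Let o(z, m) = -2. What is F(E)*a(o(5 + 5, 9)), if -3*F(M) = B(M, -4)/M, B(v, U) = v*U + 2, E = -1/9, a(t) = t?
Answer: -44/3 ≈ -14.667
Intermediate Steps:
E = -⅑ (E = -1*⅑ = -⅑ ≈ -0.11111)
B(v, U) = 2 + U*v (B(v, U) = U*v + 2 = 2 + U*v)
F(M) = -(2 - 4*M)/(3*M)
F(E)*a(o(5 + 5, 9)) = (2*(-1 + 2*(-⅑))/(3*(-⅑)))*(-2) = ((⅔)*(-9)*(-1 - 2/9))*(-2) = ((⅔)*(-9)*(-11/9))*(-2) = (22/3)*(-2) = -44/3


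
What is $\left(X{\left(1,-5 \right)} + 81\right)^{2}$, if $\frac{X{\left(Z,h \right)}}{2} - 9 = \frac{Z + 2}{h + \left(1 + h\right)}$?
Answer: $\frac{87025}{9} \approx 9669.4$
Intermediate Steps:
$X{\left(Z,h \right)} = 18 + \frac{2 \left(2 + Z\right)}{1 + 2 h}$ ($X{\left(Z,h \right)} = 18 + 2 \frac{Z + 2}{h + \left(1 + h\right)} = 18 + 2 \frac{2 + Z}{1 + 2 h} = 18 + \frac{2 \left(2 + Z\right)}{1 + 2 h}$)
$\left(X{\left(1,-5 \right)} + 81\right)^{2} = \left(\frac{2 \left(11 + 1 + 18 \left(-5\right)\right)}{1 + 2 \left(-5\right)} + 81\right)^{2} = \left(\frac{2 \left(11 + 1 - 90\right)}{1 - 10} + 81\right)^{2} = \left(2 \frac{1}{-9} \left(-78\right) + 81\right)^{2} = \left(2 \left(- \frac{1}{9}\right) \left(-78\right) + 81\right)^{2} = \left(\frac{52}{3} + 81\right)^{2} = \left(\frac{295}{3}\right)^{2} = \frac{87025}{9}$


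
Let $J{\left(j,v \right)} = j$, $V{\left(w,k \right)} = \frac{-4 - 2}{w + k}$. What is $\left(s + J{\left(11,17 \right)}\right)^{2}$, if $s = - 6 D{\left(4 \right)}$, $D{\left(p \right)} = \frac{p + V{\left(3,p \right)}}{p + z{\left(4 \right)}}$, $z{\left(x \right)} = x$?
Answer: $\frac{14641}{196} \approx 74.699$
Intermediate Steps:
$V{\left(w,k \right)} = - \frac{6}{k + w}$
$D{\left(p \right)} = \frac{p - \frac{6}{3 + p}}{4 + p}$ ($D{\left(p \right)} = \frac{p - \frac{6}{p + 3}}{p + 4} = \frac{p - \frac{6}{3 + p}}{4 + p}$)
$s = - \frac{33}{14}$ ($s = - 6 \frac{-6 + 4 \left(3 + 4\right)}{\left(3 + 4\right) \left(4 + 4\right)} = - 6 \frac{-6 + 4 \cdot 7}{7 \cdot 8} = - 6 \cdot \frac{1}{7} \cdot \frac{1}{8} \left(-6 + 28\right) = - 6 \cdot \frac{1}{7} \cdot \frac{1}{8} \cdot 22 = \left(-6\right) \frac{11}{28} = - \frac{33}{14} \approx -2.3571$)
$\left(s + J{\left(11,17 \right)}\right)^{2} = \left(- \frac{33}{14} + 11\right)^{2} = \left(\frac{121}{14}\right)^{2} = \frac{14641}{196}$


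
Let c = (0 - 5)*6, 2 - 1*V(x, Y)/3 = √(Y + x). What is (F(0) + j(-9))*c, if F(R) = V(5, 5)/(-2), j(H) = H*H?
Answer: -2340 - 45*√10 ≈ -2482.3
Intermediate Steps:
V(x, Y) = 6 - 3*√(Y + x)
j(H) = H²
F(R) = -3 + 3*√10/2 (F(R) = (6 - 3*√(5 + 5))/(-2) = (6 - 3*√10)*(-½) = -3 + 3*√10/2)
c = -30 (c = -5*6 = -30)
(F(0) + j(-9))*c = ((-3 + 3*√10/2) + (-9)²)*(-30) = ((-3 + 3*√10/2) + 81)*(-30) = (78 + 3*√10/2)*(-30) = -2340 - 45*√10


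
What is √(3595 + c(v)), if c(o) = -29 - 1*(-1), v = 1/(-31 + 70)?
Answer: √3567 ≈ 59.724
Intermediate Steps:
v = 1/39 ≈ 0.025641
c(o) = -28 (c(o) = -29 + 1 = -28)
√(3595 + c(v)) = √(3595 - 28) = √3567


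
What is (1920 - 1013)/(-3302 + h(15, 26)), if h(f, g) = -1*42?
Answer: -907/3344 ≈ -0.27123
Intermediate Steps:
h(f, g) = -42
(1920 - 1013)/(-3302 + h(15, 26)) = (1920 - 1013)/(-3302 - 42) = 907/(-3344) = 907*(-1/3344) = -907/3344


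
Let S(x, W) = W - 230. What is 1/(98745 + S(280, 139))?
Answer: 1/98654 ≈ 1.0136e-5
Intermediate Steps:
S(x, W) = -230 + W
1/(98745 + S(280, 139)) = 1/(98745 + (-230 + 139)) = 1/(98745 - 91) = 1/98654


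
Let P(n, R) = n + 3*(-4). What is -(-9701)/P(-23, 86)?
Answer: -9701/35 ≈ -277.17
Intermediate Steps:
P(n, R) = -12 + n (P(n, R) = n - 12 = -12 + n)
-(-9701)/P(-23, 86) = -(-9701)/(-12 - 23) = -(-9701)/(-35) = -(-9701)*(-1)/35 = -1*9701/35 = -9701/35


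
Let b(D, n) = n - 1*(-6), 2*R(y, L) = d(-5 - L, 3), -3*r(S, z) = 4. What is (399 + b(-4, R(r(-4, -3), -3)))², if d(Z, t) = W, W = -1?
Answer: 654481/4 ≈ 1.6362e+5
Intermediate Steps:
r(S, z) = -4/3 (r(S, z) = -⅓*4 = -4/3)
d(Z, t) = -1
R(y, L) = -½ (R(y, L) = (½)*(-1) = -½)
b(D, n) = 6 + n (b(D, n) = n + 6 = 6 + n)
(399 + b(-4, R(r(-4, -3), -3)))² = (399 + (6 - ½))² = (399 + 11/2)² = (809/2)² = 654481/4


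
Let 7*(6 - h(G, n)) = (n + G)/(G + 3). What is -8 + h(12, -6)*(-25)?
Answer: -1096/7 ≈ -156.57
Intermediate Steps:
h(G, n) = 6 - (G + n)/(7*(3 + G)) (h(G, n) = 6 - (n + G)/(7*(G + 3)) = 6 - (G + n)/(7*(3 + G)))
-8 + h(12, -6)*(-25) = -8 + ((126 - 1*(-6) + 41*12)/(7*(3 + 12)))*(-25) = -8 + ((⅐)*(126 + 6 + 492)/15)*(-25) = -8 + ((⅐)*(1/15)*624)*(-25) = -8 + (208/35)*(-25) = -8 - 1040/7 = -1096/7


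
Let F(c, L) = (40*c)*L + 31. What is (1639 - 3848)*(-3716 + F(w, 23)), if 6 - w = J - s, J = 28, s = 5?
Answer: 42688925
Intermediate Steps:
w = -17 (w = 6 - (28 - 1*5) = 6 - (28 - 5) = 6 - 1*23 = 6 - 23 = -17)
F(c, L) = 31 + 40*L*c (F(c, L) = 40*L*c + 31 = 31 + 40*L*c)
(1639 - 3848)*(-3716 + F(w, 23)) = (1639 - 3848)*(-3716 + (31 + 40*23*(-17))) = -2209*(-3716 + (31 - 15640)) = -2209*(-3716 - 15609) = -2209*(-19325) = 42688925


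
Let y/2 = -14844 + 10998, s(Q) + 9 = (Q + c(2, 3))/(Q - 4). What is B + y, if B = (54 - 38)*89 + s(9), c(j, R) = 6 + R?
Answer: -31367/5 ≈ -6273.4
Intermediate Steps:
s(Q) = -9 + (9 + Q)/(-4 + Q) (s(Q) = -9 + (Q + (6 + 3))/(Q - 4) = -9 + (Q + 9)/(-4 + Q) = -9 + (9 + Q)/(-4 + Q))
y = -7692 (y = 2*(-14844 + 10998) = 2*(-3846) = -7692)
B = 7093/5 (B = (54 - 38)*89 + (45 - 8*9)/(-4 + 9) = 16*89 + (45 - 72)/5 = 1424 + (⅕)*(-27) = 1424 - 27/5 = 7093/5 ≈ 1418.6)
B + y = 7093/5 - 7692 = -31367/5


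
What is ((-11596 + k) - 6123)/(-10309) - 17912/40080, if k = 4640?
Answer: 42443939/51648090 ≈ 0.82179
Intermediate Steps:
((-11596 + k) - 6123)/(-10309) - 17912/40080 = ((-11596 + 4640) - 6123)/(-10309) - 17912/40080 = (-6956 - 6123)*(-1/10309) - 17912*1/40080 = -13079*(-1/10309) - 2239/5010 = 13079/10309 - 2239/5010 = 42443939/51648090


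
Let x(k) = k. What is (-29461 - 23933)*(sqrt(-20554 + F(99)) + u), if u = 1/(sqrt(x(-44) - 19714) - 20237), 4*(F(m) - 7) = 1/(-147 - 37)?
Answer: 98230398/37232357 - 26697*I*sqrt(695639278)/92 + 4854*I*sqrt(19758)/37232357 ≈ 2.6383 - 7.6536e+6*I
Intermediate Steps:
F(m) = 5151/736 (F(m) = 7 + 1/(4*(-147 - 37)) = 7 + (1/4)/(-184) = 7 + (1/4)*(-1/184) = 7 - 1/736 = 5151/736)
u = 1/(-20237 + I*sqrt(19758)) (u = 1/(sqrt(-44 - 19714) - 20237) = 1/(sqrt(-19758) - 20237) = 1/(I*sqrt(19758) - 20237) = 1/(-20237 + I*sqrt(19758)) ≈ -4.9412e-5 - 3.432e-7*I)
(-29461 - 23933)*(sqrt(-20554 + F(99)) + u) = (-29461 - 23933)*(sqrt(-20554 + 5151/736) + (-20237/409555927 - I*sqrt(19758)/409555927)) = -53394*(sqrt(-15122593/736) + (-20237/409555927 - I*sqrt(19758)/409555927)) = -53394*(I*sqrt(695639278)/184 + (-20237/409555927 - I*sqrt(19758)/409555927)) = -53394*(-20237/409555927 - I*sqrt(19758)/409555927 + I*sqrt(695639278)/184) = 98230398/37232357 - 26697*I*sqrt(695639278)/92 + 4854*I*sqrt(19758)/37232357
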